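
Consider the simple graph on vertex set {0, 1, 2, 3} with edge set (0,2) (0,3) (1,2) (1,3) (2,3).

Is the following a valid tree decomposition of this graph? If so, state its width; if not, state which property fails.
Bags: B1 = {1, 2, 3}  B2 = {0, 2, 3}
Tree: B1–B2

Yes; width 2.

Every vertex of G appears in some bag (union = {0, 1, 2, 3}); every edge is covered by a bag; and for each vertex v the set of bags containing v is connected in the bag tree. The decomposition is therefore valid. The largest bag has 3 vertices, so the width is 2.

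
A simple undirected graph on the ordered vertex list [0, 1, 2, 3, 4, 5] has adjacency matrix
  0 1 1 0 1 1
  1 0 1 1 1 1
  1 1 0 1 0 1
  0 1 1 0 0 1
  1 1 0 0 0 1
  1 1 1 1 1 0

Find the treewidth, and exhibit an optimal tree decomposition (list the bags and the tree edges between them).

Every bag has size at most 4, so the width is 4 − 1 = 3 and tw(G) ≤ 3. For the lower bound, the 4 vertices {0, 1, 2, 5} are pairwise adjacent, and any tree decomposition puts a clique entirely inside one bag — forcing width ≥ 3. Therefore the treewidth is 3.

Treewidth 3.
One optimal decomposition is:
Bags: B1 = {0, 1, 4, 5}  B2 = {0, 1, 2, 5}  B3 = {1, 2, 3, 5}
Tree: B1–B2, B2–B3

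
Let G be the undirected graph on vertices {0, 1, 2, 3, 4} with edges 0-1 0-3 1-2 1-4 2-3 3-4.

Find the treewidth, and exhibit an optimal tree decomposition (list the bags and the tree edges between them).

The largest bag has 3 vertices, giving width 2; this decomposition certifies tw(G) ≤ 2. For the lower bound, G contains the cycle 4–1–2–3–4, so G is not a forest; only forests have treewidth ≤ 1, hence tw(G) ≥ 2. The upper and lower bounds meet at 2, so that is the treewidth.

Treewidth 2.
One such decomposition:
Bags: B1 = {1, 3, 4}  B2 = {1, 2, 3}  B3 = {0, 1, 3}
Tree: B1–B2, B2–B3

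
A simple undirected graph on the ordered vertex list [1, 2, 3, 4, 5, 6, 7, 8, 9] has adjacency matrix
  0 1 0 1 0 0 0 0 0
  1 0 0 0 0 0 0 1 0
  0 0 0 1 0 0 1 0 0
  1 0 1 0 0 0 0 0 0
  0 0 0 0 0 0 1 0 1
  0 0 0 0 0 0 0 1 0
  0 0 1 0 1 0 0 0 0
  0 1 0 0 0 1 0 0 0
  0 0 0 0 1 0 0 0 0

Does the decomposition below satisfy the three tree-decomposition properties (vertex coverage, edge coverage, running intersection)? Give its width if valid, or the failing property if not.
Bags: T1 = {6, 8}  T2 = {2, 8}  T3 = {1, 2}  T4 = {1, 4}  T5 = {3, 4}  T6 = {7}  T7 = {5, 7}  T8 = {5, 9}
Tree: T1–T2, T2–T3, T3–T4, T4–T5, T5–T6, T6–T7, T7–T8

A tree decomposition must satisfy three properties: every vertex lies in some bag; for every edge, both endpoints lie together in some bag; and for every vertex, the bags containing it form a connected subtree. Here edge (3,7) lies in no bag, so the decomposition is invalid.

No — edge (3,7) lies in no bag.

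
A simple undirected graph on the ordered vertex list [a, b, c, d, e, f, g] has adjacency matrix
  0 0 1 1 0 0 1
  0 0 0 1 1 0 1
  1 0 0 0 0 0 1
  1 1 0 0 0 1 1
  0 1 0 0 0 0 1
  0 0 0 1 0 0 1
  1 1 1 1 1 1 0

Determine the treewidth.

2

A width-2 tree decomposition is:
Bags: B1 = {b, d, g}  B2 = {a, d, g}  B3 = {b, e, g}  B4 = {a, c, g}  B5 = {d, f, g}
Tree: B1–B2, B1–B3, B2–B4, B1–B5
Every bag has size at most 3, so the width is 3 − 1 = 2 and tw(G) ≤ 2. For the lower bound, the 3 vertices {d, f, g} are pairwise adjacent, and any tree decomposition puts a clique entirely inside one bag — forcing width ≥ 2. Combining the bounds, tw(G) = 2.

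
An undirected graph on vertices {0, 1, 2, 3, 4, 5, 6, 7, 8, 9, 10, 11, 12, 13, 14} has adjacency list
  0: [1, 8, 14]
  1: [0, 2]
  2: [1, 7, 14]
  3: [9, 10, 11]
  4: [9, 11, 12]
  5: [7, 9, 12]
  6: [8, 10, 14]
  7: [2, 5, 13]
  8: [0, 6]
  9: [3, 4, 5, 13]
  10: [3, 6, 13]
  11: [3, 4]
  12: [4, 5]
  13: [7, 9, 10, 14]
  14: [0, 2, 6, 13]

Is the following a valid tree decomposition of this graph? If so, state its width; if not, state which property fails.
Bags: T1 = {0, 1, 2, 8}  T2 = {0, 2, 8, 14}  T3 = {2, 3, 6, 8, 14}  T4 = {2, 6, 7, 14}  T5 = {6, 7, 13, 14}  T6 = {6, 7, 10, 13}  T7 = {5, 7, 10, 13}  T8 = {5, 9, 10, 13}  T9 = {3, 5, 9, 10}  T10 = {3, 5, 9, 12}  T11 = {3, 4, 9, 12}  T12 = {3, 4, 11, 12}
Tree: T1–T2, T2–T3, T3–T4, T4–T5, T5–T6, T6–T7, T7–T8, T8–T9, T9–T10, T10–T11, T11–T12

No — bags containing vertex 3 are not connected in the tree.

A tree decomposition must satisfy three properties: every vertex lies in some bag; for every edge, both endpoints lie together in some bag; and for every vertex, the bags containing it form a connected subtree. Here bags containing vertex 3 are not connected in the tree, so the decomposition is invalid.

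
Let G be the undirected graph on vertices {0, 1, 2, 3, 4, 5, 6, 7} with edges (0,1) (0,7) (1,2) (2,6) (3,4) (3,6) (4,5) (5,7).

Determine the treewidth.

A width-2 tree decomposition is:
Bags: B1 = {1, 2, 6}  B2 = {1, 3, 6}  B3 = {1, 3, 4}  B4 = {1, 4, 5}  B5 = {1, 5, 7}  B6 = {0, 1, 7}
Tree: B1–B2, B2–B3, B3–B4, B4–B5, B5–B6
Every bag has size at most 3, so the width is 3 − 1 = 2 and tw(G) ≤ 2. The edges 1–2–6–3–4–5–7–0–1 form a cycle, so G is not a tree and its treewidth is at least 2. Therefore the treewidth is 2.

2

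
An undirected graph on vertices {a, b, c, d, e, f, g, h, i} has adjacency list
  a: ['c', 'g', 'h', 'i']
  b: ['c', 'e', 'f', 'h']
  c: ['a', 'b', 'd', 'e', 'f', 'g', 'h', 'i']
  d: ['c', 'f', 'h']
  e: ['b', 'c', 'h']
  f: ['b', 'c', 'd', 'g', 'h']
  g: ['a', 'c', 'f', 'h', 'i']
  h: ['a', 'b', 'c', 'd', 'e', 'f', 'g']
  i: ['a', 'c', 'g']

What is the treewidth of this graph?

3

A width-3 tree decomposition is:
Bags: B1 = {a, c, g, h}  B2 = {c, f, g, h}  B3 = {c, d, f, h}  B4 = {b, c, f, h}  B5 = {b, c, e, h}  B6 = {a, c, g, i}
Tree: B1–B2, B2–B3, B3–B4, B4–B5, B1–B6
Each bag holds 4 vertices, so the decomposition has width 3, which upper-bounds the treewidth. For the lower bound, the 4 vertices {a, c, g, h} are pairwise adjacent, and any tree decomposition puts a clique entirely inside one bag — forcing width ≥ 3. Hence tw(G) = 3 exactly.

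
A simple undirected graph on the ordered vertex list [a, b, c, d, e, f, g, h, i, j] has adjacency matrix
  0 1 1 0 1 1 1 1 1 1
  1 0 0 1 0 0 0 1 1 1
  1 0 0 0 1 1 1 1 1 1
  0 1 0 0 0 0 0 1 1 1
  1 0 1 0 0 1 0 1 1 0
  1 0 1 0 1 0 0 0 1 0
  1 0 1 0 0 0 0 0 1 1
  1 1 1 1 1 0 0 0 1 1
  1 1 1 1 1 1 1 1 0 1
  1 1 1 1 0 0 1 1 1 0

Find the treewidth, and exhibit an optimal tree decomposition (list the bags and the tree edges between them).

The largest bag has 5 vertices, giving width 4; this decomposition certifies tw(G) ≤ 4. For the lower bound, the 5 vertices {b, d, h, i, j} are pairwise adjacent, and any tree decomposition puts a clique entirely inside one bag — forcing width ≥ 4. Therefore the treewidth is 4.

Treewidth 4.
Bags: B1 = {a, c, e, h, i}  B2 = {a, c, e, f, i}  B3 = {a, c, h, i, j}  B4 = {a, b, h, i, j}  B5 = {b, d, h, i, j}  B6 = {a, c, g, i, j}
Tree: B1–B2, B1–B3, B3–B4, B4–B5, B3–B6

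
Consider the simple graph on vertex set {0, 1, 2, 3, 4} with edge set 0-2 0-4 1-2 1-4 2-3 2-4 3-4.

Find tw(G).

A width-2 tree decomposition is:
Bags: B1 = {1, 2, 4}  B2 = {2, 3, 4}  B3 = {0, 2, 4}
Tree: B1–B2, B2–B3
The largest bag has 3 vertices, giving width 2; this decomposition certifies tw(G) ≤ 2. On the other hand G contains the 3-clique {0, 2, 4}. A clique must lie in a single bag of any decomposition, so no decomposition can have width below 2. The upper and lower bounds meet at 2, so that is the treewidth.

2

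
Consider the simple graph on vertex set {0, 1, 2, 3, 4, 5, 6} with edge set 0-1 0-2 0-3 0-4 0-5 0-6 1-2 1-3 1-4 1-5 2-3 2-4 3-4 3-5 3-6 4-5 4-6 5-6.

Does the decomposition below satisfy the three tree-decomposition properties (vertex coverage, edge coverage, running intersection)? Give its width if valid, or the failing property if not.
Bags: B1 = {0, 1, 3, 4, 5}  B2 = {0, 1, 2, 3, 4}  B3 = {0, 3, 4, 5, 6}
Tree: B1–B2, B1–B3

Every vertex of G appears in some bag (union = {0, 1, 2, 3, 4, 5, 6}); every edge is covered by a bag; and for each vertex v the set of bags containing v is connected in the bag tree. The decomposition is therefore valid. The largest bag has 5 vertices, so the width is 4.

Yes; width 4.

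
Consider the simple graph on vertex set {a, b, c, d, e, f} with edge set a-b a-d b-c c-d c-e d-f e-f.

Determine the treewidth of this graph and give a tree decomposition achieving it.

Treewidth 2.
Bags: B1 = {a, b, d}  B2 = {b, c, d}  B3 = {c, d, f}  B4 = {c, e, f}
Tree: B1–B2, B2–B3, B3–B4

Every bag has size at most 3, so the width is 3 − 1 = 2 and tw(G) ≤ 2. Since a–b–c–d–a is a cycle in G, G is not acyclic. Forests are exactly the graphs of treewidth ≤ 1, so tw(G) ≥ 2. Hence tw(G) = 2 exactly.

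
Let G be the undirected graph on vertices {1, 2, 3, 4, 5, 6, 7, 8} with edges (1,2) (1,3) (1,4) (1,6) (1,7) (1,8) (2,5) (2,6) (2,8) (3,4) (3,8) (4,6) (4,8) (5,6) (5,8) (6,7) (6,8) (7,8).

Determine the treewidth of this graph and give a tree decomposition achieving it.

Treewidth 3.
One optimal decomposition is:
Bags: B1 = {1, 2, 6, 8}  B2 = {1, 4, 6, 8}  B3 = {1, 6, 7, 8}  B4 = {2, 5, 6, 8}  B5 = {1, 3, 4, 8}
Tree: B1–B2, B2–B3, B1–B4, B2–B5

Each bag holds 4 vertices, so the decomposition has width 3, which upper-bounds the treewidth. Conversely, {1, 3, 4, 8} is a clique of size 4, and the vertices of any clique must share a bag in every tree decomposition; so some bag has ≥ 4 vertices and tw(G) ≥ 3. The upper and lower bounds meet at 3, so that is the treewidth.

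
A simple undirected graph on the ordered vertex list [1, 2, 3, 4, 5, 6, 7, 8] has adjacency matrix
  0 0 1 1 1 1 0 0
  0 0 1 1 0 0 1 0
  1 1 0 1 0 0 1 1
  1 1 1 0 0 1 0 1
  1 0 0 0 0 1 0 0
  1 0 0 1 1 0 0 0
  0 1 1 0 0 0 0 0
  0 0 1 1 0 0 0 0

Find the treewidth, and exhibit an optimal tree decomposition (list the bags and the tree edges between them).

Treewidth 2.
One such decomposition:
Bags: B1 = {1, 3, 4}  B2 = {2, 3, 4}  B3 = {2, 3, 7}  B4 = {3, 4, 8}  B5 = {1, 4, 6}  B6 = {1, 5, 6}
Tree: B1–B2, B2–B3, B1–B4, B1–B5, B5–B6

Each bag holds 3 vertices, so the decomposition has width 2, which upper-bounds the treewidth. Conversely, {3, 4, 8} is a clique of size 3, and the vertices of any clique must share a bag in every tree decomposition; so some bag has ≥ 3 vertices and tw(G) ≥ 2. The upper and lower bounds meet at 2, so that is the treewidth.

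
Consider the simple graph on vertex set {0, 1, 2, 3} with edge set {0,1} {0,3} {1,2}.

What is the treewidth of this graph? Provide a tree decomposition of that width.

Treewidth 1.
Bags: B1 = {1, 2}  B2 = {0, 1}  B3 = {0, 3}
Tree: B1–B2, B2–B3

The largest bag has 2 vertices, giving width 1; this decomposition certifies tw(G) ≤ 1. Since G has at least one edge (e.g. 2–1), it is not an edgeless graph, so tw(G) ≥ 1. The upper and lower bounds meet at 1, so that is the treewidth.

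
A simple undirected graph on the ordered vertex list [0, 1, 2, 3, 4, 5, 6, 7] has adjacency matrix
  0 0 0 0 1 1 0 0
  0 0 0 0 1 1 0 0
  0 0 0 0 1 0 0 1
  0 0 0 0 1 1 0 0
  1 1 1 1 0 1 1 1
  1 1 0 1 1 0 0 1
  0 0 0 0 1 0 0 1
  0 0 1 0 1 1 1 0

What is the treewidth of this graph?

A width-2 tree decomposition is:
Bags: B1 = {4, 6, 7}  B2 = {4, 5, 7}  B3 = {0, 4, 5}  B4 = {2, 4, 7}  B5 = {1, 4, 5}  B6 = {3, 4, 5}
Tree: B1–B2, B2–B3, B1–B4, B2–B5, B3–B6
Each bag holds 3 vertices, so the decomposition has width 2, which upper-bounds the treewidth. On the other hand G contains the 3-clique {2, 4, 7}. A clique must lie in a single bag of any decomposition, so no decomposition can have width below 2. The upper and lower bounds meet at 2, so that is the treewidth.

2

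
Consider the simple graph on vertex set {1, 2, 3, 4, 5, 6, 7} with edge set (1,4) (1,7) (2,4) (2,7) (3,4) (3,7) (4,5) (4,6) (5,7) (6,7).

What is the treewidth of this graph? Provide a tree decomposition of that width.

Every bag has size at most 3, so the width is 3 − 1 = 2 and tw(G) ≤ 2. For the lower bound, G contains the cycle 7–6–4–3–7, so G is not a forest; only forests have treewidth ≤ 1, hence tw(G) ≥ 2. The upper and lower bounds meet at 2, so that is the treewidth.

Treewidth 2.
Bags: B1 = {4, 6, 7}  B2 = {3, 4, 7}  B3 = {1, 4, 7}  B4 = {4, 5, 7}  B5 = {2, 4, 7}
Tree: B1–B2, B2–B3, B3–B4, B4–B5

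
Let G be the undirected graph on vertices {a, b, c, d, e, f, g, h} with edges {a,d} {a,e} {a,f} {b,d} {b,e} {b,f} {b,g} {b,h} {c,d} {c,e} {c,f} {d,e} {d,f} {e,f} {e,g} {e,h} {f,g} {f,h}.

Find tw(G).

3

A width-3 tree decomposition is:
Bags: B1 = {b, d, e, f}  B2 = {b, e, f, g}  B3 = {a, d, e, f}  B4 = {c, d, e, f}  B5 = {b, e, f, h}
Tree: B1–B2, B1–B3, B1–B4, B1–B5
The largest bag has 4 vertices, giving width 3; this decomposition certifies tw(G) ≤ 3. On the other hand G contains the 4-clique {c, d, e, f}. A clique must lie in a single bag of any decomposition, so no decomposition can have width below 3. Therefore the treewidth is 3.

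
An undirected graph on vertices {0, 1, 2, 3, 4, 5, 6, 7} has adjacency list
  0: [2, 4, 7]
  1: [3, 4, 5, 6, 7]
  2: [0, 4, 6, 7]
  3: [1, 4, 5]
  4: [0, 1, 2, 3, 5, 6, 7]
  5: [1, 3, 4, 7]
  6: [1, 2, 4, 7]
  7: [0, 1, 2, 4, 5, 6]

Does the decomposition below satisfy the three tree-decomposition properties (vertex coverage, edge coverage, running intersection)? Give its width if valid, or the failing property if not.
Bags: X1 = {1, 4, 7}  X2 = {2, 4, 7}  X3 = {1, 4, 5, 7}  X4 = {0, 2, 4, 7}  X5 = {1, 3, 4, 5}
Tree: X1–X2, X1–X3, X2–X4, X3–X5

A tree decomposition must satisfy three properties: every vertex lies in some bag; for every edge, both endpoints lie together in some bag; and for every vertex, the bags containing it form a connected subtree. Here vertex 6 appears in no bag, so the decomposition is invalid.

No — vertex 6 appears in no bag.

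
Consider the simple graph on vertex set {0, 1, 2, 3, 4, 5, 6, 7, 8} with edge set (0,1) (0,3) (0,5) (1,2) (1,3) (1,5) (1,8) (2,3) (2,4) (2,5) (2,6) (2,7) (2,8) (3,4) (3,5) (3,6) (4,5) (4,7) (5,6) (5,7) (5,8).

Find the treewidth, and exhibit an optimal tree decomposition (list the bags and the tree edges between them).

Treewidth 3.
One such decomposition:
Bags: B1 = {2, 3, 4, 5}  B2 = {2, 4, 5, 7}  B3 = {1, 2, 3, 5}  B4 = {1, 2, 5, 8}  B5 = {0, 1, 3, 5}  B6 = {2, 3, 5, 6}
Tree: B1–B2, B1–B3, B3–B4, B3–B5, B1–B6

Each bag holds 4 vertices, so the decomposition has width 3, which upper-bounds the treewidth. On the other hand G contains the 4-clique {0, 1, 3, 5}. A clique must lie in a single bag of any decomposition, so no decomposition can have width below 3. The upper and lower bounds meet at 3, so that is the treewidth.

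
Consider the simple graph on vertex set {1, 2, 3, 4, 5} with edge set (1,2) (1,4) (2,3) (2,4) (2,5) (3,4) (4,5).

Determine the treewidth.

A width-2 tree decomposition is:
Bags: B1 = {1, 2, 4}  B2 = {2, 4, 5}  B3 = {2, 3, 4}
Tree: B1–B2, B1–B3
Each bag holds 3 vertices, so the decomposition has width 2, which upper-bounds the treewidth. On the other hand G contains the 3-clique {1, 2, 4}. A clique must lie in a single bag of any decomposition, so no decomposition can have width below 2. Therefore the treewidth is 2.

2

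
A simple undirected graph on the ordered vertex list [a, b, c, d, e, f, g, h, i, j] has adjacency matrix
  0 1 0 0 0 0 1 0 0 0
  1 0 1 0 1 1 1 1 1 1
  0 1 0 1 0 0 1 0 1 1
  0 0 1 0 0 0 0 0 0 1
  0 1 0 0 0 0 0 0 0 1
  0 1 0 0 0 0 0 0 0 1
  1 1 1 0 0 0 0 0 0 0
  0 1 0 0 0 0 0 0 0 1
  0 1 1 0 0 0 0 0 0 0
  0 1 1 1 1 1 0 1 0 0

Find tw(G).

A width-2 tree decomposition is:
Bags: B1 = {b, c, j}  B2 = {b, e, j}  B3 = {b, c, g}  B4 = {b, f, j}  B5 = {b, c, i}  B6 = {a, b, g}  B7 = {b, h, j}  B8 = {c, d, j}
Tree: B1–B2, B1–B3, B2–B4, B3–B5, B3–B6, B1–B7, B1–B8
Each bag holds 3 vertices, so the decomposition has width 2, which upper-bounds the treewidth. Conversely, {c, d, j} is a clique of size 3, and the vertices of any clique must share a bag in every tree decomposition; so some bag has ≥ 3 vertices and tw(G) ≥ 2. Hence tw(G) = 2 exactly.

2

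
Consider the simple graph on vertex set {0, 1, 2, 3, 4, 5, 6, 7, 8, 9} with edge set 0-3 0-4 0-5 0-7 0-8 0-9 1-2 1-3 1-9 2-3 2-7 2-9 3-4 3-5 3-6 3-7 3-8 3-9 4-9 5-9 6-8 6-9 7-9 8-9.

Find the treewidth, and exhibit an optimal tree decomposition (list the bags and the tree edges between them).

Treewidth 3.
One optimal decomposition is:
Bags: B1 = {0, 3, 7, 9}  B2 = {2, 3, 7, 9}  B3 = {0, 3, 8, 9}  B4 = {0, 3, 5, 9}  B5 = {0, 3, 4, 9}  B6 = {3, 6, 8, 9}  B7 = {1, 2, 3, 9}
Tree: B1–B2, B1–B3, B1–B4, B4–B5, B3–B6, B2–B7

Every bag has size at most 4, so the width is 4 − 1 = 3 and tw(G) ≤ 3. On the other hand G contains the 4-clique {0, 3, 8, 9}. A clique must lie in a single bag of any decomposition, so no decomposition can have width below 3. The upper and lower bounds meet at 3, so that is the treewidth.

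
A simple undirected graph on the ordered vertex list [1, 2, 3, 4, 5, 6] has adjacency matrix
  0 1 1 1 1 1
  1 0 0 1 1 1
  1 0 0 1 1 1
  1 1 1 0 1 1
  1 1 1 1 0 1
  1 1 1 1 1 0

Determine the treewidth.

A width-4 tree decomposition is:
Bags: B1 = {1, 2, 4, 5, 6}  B2 = {1, 3, 4, 5, 6}
Tree: B1–B2
Every bag has size at most 5, so the width is 5 − 1 = 4 and tw(G) ≤ 4. Conversely, {1, 2, 4, 5, 6} is a clique of size 5, and the vertices of any clique must share a bag in every tree decomposition; so some bag has ≥ 5 vertices and tw(G) ≥ 4. Therefore the treewidth is 4.

4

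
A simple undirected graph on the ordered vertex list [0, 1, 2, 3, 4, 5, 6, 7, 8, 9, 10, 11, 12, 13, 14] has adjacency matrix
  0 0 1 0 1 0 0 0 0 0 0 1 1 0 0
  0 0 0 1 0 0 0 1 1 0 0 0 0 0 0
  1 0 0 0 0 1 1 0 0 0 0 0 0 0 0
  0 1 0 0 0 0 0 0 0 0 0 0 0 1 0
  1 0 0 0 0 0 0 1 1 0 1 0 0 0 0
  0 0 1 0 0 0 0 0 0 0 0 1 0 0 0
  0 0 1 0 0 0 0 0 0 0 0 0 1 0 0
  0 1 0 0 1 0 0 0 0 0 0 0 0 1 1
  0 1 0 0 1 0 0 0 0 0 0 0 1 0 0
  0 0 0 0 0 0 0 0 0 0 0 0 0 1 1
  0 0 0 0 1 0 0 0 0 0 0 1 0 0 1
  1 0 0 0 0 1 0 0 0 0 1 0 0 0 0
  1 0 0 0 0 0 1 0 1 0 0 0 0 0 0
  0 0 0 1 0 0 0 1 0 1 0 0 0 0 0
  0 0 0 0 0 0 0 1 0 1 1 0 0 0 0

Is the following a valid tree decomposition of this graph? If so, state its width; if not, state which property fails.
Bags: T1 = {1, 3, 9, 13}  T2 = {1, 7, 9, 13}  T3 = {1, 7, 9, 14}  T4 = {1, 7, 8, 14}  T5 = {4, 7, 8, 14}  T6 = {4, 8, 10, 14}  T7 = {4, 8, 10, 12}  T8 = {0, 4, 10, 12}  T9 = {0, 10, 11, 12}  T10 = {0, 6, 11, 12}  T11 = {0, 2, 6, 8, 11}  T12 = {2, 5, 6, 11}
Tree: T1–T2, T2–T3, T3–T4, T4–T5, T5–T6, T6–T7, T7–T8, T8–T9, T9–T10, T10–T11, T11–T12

No — bags containing vertex 8 are not connected in the tree.

A tree decomposition must satisfy three properties: every vertex lies in some bag; for every edge, both endpoints lie together in some bag; and for every vertex, the bags containing it form a connected subtree. Here bags containing vertex 8 are not connected in the tree, so the decomposition is invalid.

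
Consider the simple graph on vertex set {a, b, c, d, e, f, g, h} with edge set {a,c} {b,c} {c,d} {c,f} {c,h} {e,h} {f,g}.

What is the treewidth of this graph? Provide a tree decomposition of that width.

Every bag has size at most 2, so the width is 2 − 1 = 1 and tw(G) ≤ 1. Since G has at least one edge (e.g. c–f), it is not an edgeless graph, so tw(G) ≥ 1. The upper and lower bounds meet at 1, so that is the treewidth.

Treewidth 1.
One optimal decomposition is:
Bags: B1 = {c, f}  B2 = {c, h}  B3 = {c, d}  B4 = {e, h}  B5 = {b, c}  B6 = {a, c}  B7 = {f, g}
Tree: B1–B2, B1–B3, B2–B4, B1–B5, B1–B6, B1–B7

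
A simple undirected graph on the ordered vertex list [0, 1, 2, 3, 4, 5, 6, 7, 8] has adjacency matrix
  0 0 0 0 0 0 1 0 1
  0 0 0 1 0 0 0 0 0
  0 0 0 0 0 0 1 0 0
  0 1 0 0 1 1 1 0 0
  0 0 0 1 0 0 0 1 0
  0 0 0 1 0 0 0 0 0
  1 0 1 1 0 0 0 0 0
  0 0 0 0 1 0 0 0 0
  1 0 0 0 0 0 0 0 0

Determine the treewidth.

1

A width-1 tree decomposition is:
Bags: B1 = {3, 4}  B2 = {3, 5}  B3 = {1, 3}  B4 = {3, 6}  B5 = {4, 7}  B6 = {0, 6}  B7 = {2, 6}  B8 = {0, 8}
Tree: B1–B2, B2–B3, B3–B4, B1–B5, B4–B6, B4–B7, B6–B8
Every bag has size at most 2, so the width is 2 − 1 = 1 and tw(G) ≤ 1. Since G has at least one edge (e.g. 4–3), it is not an edgeless graph, so tw(G) ≥ 1. Combining the bounds, tw(G) = 1.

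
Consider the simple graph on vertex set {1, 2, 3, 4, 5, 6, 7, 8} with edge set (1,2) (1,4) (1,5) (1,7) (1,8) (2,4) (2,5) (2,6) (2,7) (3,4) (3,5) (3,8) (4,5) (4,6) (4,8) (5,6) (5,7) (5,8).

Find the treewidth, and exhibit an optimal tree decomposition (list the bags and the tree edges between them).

Treewidth 3.
Bags: B1 = {1, 4, 5, 8}  B2 = {3, 4, 5, 8}  B3 = {1, 2, 4, 5}  B4 = {2, 4, 5, 6}  B5 = {1, 2, 5, 7}
Tree: B1–B2, B1–B3, B3–B4, B3–B5

Every bag has size at most 4, so the width is 4 − 1 = 3 and tw(G) ≤ 3. On the other hand G contains the 4-clique {1, 4, 5, 8}. A clique must lie in a single bag of any decomposition, so no decomposition can have width below 3. Therefore the treewidth is 3.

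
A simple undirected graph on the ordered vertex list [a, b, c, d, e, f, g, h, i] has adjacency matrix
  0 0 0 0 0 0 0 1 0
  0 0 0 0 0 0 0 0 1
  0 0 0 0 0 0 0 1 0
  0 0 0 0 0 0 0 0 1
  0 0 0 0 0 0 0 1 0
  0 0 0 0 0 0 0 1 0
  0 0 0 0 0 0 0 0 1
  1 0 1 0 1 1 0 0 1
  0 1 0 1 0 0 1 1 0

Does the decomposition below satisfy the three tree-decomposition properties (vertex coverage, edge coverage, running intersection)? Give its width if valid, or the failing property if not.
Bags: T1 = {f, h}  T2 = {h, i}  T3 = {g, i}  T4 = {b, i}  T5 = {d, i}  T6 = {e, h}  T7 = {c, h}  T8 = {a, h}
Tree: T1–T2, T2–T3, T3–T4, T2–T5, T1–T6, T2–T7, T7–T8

Yes; width 1.

Vertex coverage: the bags together contain {a, b, c, d, e, f, g, h, i}, the full vertex set. Edge coverage: each edge of G has both endpoints in at least one bag. Running intersection: for every vertex, the bags containing it form a connected subtree. All three properties hold, so this is a valid tree decomposition of width max|bag| − 1 = 1, and hence tw(G) ≤ 1.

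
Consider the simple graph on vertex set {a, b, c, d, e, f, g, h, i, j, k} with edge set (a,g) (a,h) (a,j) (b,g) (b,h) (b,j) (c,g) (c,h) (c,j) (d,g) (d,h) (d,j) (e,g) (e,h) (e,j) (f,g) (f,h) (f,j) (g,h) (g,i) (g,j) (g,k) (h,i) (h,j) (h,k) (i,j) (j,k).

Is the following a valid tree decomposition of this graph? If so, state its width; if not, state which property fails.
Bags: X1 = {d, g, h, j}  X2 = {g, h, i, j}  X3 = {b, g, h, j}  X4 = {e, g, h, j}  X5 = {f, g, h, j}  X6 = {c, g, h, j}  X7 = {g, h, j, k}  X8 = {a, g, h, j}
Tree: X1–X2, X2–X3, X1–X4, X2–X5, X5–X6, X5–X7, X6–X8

Yes; width 3.

Checking the three conditions: (i) the bags cover all of {a, b, c, d, e, f, g, h, i, j, k}; (ii) for each edge, some bag contains both endpoints; (iii) the bags containing any fixed vertex form a subtree. All hold, so the decomposition is valid with width 4 − 1 = 3.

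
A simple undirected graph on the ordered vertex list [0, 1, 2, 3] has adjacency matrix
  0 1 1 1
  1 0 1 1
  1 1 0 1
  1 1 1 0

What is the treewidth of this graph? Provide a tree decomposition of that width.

A single bag containing all 4 vertices is trivially a valid decomposition of width 3. For the lower bound, the 4 vertices {0, 1, 2, 3} are pairwise adjacent, and any tree decomposition puts a clique entirely inside one bag — forcing width ≥ 3. The upper and lower bounds meet at 3, so that is the treewidth.

Treewidth 3.
One such decomposition:
Bags: B1 = {0, 1, 2, 3}
Tree: (single bag)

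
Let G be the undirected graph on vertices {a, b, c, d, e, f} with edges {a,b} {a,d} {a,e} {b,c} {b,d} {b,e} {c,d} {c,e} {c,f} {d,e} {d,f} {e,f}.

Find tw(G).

3

A width-3 tree decomposition is:
Bags: B1 = {b, c, d, e}  B2 = {a, b, d, e}  B3 = {c, d, e, f}
Tree: B1–B2, B1–B3
The largest bag has 4 vertices, giving width 3; this decomposition certifies tw(G) ≤ 3. Conversely, {c, d, e, f} is a clique of size 4, and the vertices of any clique must share a bag in every tree decomposition; so some bag has ≥ 4 vertices and tw(G) ≥ 3. Hence tw(G) = 3 exactly.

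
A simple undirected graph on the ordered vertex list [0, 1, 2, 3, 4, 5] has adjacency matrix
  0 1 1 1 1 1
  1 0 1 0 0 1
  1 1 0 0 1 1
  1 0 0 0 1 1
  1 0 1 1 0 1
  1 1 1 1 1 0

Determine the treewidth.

3

A width-3 tree decomposition is:
Bags: B1 = {0, 1, 2, 5}  B2 = {0, 2, 4, 5}  B3 = {0, 3, 4, 5}
Tree: B1–B2, B2–B3
Each bag holds 4 vertices, so the decomposition has width 3, which upper-bounds the treewidth. For the lower bound, the 4 vertices {0, 1, 2, 5} are pairwise adjacent, and any tree decomposition puts a clique entirely inside one bag — forcing width ≥ 3. Therefore the treewidth is 3.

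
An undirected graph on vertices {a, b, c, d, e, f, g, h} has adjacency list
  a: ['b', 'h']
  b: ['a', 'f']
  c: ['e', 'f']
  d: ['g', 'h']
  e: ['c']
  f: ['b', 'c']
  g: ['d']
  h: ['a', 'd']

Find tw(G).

A width-1 tree decomposition is:
Bags: B1 = {d, g}  B2 = {d, h}  B3 = {a, h}  B4 = {a, b}  B5 = {b, f}  B6 = {c, f}  B7 = {c, e}
Tree: B1–B2, B2–B3, B3–B4, B4–B5, B5–B6, B6–B7
Every bag has size at most 2, so the width is 2 − 1 = 1 and tw(G) ≤ 1. Since G has at least one edge (e.g. g–d), it is not an edgeless graph, so tw(G) ≥ 1. Hence tw(G) = 1 exactly.

1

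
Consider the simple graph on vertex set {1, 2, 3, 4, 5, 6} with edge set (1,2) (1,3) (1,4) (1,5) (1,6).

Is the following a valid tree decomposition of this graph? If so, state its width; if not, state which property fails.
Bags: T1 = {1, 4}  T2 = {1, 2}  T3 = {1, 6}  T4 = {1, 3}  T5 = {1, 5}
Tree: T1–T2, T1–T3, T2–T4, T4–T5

Vertex coverage: the bags together contain {1, 2, 3, 4, 5, 6}, the full vertex set. Edge coverage: each edge of G has both endpoints in at least one bag. Running intersection: for every vertex, the bags containing it form a connected subtree. All three properties hold, so this is a valid tree decomposition of width max|bag| − 1 = 1, and hence tw(G) ≤ 1.

Yes; width 1.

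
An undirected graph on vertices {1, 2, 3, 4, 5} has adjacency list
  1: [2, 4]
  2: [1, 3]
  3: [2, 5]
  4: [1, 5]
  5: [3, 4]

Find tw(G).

A width-2 tree decomposition is:
Bags: B1 = {2, 3, 5}  B2 = {1, 2, 5}  B3 = {1, 4, 5}
Tree: B1–B2, B2–B3
Every bag has size at most 3, so the width is 3 − 1 = 2 and tw(G) ≤ 2. For the lower bound, G contains the cycle 5–3–2–1–4–5, so G is not a forest; only forests have treewidth ≤ 1, hence tw(G) ≥ 2. Therefore the treewidth is 2.

2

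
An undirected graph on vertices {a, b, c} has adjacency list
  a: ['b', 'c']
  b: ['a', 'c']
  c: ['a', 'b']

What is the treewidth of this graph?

2

A width-2 tree decomposition is:
Bags: B1 = {a, b, c}
Tree: (single bag)
With just one bag of size 3, the width is 3 − 1 = 2, so tw(G) ≤ 2. On the other hand G contains the 3-clique {a, b, c}. A clique must lie in a single bag of any decomposition, so no decomposition can have width below 2. Combining the bounds, tw(G) = 2.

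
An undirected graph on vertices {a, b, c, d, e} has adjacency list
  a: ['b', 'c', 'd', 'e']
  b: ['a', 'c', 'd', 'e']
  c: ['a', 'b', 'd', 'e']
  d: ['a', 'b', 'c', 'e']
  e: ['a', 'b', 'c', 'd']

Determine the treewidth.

A width-4 tree decomposition is:
Bags: B1 = {a, b, c, d, e}
Tree: (single bag)
With just one bag of size 5, the width is 5 − 1 = 4, so tw(G) ≤ 4. For the lower bound, the 5 vertices {a, b, c, d, e} are pairwise adjacent, and any tree decomposition puts a clique entirely inside one bag — forcing width ≥ 4. The upper and lower bounds meet at 4, so that is the treewidth.

4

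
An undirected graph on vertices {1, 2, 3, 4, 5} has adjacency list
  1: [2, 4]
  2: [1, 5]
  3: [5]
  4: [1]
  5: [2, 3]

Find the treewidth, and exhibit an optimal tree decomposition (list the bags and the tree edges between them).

Every bag has size at most 2, so the width is 2 − 1 = 1 and tw(G) ≤ 1. Any graph with an edge has treewidth ≥ 1, and G has the edge 3–5. The upper and lower bounds meet at 1, so that is the treewidth.

Treewidth 1.
Bags: B1 = {3, 5}  B2 = {2, 5}  B3 = {1, 2}  B4 = {1, 4}
Tree: B1–B2, B2–B3, B3–B4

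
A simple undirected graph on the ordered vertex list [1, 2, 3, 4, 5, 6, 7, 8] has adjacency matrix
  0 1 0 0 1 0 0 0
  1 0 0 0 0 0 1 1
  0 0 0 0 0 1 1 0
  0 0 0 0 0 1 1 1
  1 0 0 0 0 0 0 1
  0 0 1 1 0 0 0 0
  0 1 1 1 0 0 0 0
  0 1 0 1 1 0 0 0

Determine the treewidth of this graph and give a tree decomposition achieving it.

Each bag holds 3 vertices, so the decomposition has width 2, which upper-bounds the treewidth. Since 1–5–8–2–1 is a cycle in G, G is not acyclic. Forests are exactly the graphs of treewidth ≤ 1, so tw(G) ≥ 2. Therefore the treewidth is 2.

Treewidth 2.
One such decomposition:
Bags: B1 = {1, 2, 5}  B2 = {2, 5, 8}  B3 = {2, 7, 8}  B4 = {4, 7, 8}  B5 = {3, 4, 7}  B6 = {3, 4, 6}
Tree: B1–B2, B2–B3, B3–B4, B4–B5, B5–B6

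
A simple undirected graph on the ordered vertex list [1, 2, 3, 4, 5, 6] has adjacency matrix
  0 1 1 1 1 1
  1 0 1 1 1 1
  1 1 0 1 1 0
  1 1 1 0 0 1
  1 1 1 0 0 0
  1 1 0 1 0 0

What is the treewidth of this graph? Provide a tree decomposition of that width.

The largest bag has 4 vertices, giving width 3; this decomposition certifies tw(G) ≤ 3. Conversely, {1, 2, 3, 4} is a clique of size 4, and the vertices of any clique must share a bag in every tree decomposition; so some bag has ≥ 4 vertices and tw(G) ≥ 3. Combining the bounds, tw(G) = 3.

Treewidth 3.
Bags: B1 = {1, 2, 4, 6}  B2 = {1, 2, 3, 4}  B3 = {1, 2, 3, 5}
Tree: B1–B2, B2–B3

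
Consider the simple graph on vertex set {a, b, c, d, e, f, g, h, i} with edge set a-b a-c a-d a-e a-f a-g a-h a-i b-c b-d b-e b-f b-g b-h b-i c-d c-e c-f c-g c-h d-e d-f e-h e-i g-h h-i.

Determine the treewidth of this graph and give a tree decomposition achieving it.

Every bag has size at most 5, so the width is 5 − 1 = 4 and tw(G) ≤ 4. On the other hand G contains the 5-clique {a, b, c, d, e}. A clique must lie in a single bag of any decomposition, so no decomposition can have width below 4. The upper and lower bounds meet at 4, so that is the treewidth.

Treewidth 4.
One optimal decomposition is:
Bags: B1 = {a, b, c, e, h}  B2 = {a, b, e, h, i}  B3 = {a, b, c, d, e}  B4 = {a, b, c, g, h}  B5 = {a, b, c, d, f}
Tree: B1–B2, B1–B3, B1–B4, B3–B5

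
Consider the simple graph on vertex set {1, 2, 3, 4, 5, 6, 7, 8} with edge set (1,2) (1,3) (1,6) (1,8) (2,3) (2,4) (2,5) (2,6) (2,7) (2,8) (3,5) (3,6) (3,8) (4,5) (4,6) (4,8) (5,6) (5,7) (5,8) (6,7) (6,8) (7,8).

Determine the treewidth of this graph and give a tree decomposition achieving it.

Every bag has size at most 5, so the width is 5 − 1 = 4 and tw(G) ≤ 4. Conversely, {1, 2, 3, 6, 8} is a clique of size 5, and the vertices of any clique must share a bag in every tree decomposition; so some bag has ≥ 5 vertices and tw(G) ≥ 4. The upper and lower bounds meet at 4, so that is the treewidth.

Treewidth 4.
One such decomposition:
Bags: B1 = {2, 3, 5, 6, 8}  B2 = {1, 2, 3, 6, 8}  B3 = {2, 5, 6, 7, 8}  B4 = {2, 4, 5, 6, 8}
Tree: B1–B2, B1–B3, B1–B4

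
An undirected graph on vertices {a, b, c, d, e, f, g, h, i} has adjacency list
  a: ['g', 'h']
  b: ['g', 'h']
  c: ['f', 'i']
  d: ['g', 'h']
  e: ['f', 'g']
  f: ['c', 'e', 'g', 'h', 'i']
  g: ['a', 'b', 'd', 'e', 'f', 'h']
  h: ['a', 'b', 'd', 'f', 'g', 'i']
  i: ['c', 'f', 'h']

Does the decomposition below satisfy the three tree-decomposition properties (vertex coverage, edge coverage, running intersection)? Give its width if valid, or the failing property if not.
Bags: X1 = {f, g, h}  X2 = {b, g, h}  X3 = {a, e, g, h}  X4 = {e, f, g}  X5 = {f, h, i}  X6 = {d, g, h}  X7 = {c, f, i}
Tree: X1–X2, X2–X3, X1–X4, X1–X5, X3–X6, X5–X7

No — bags containing vertex e are not connected in the tree.

A tree decomposition must satisfy three properties: every vertex lies in some bag; for every edge, both endpoints lie together in some bag; and for every vertex, the bags containing it form a connected subtree. Here bags containing vertex e are not connected in the tree, so the decomposition is invalid.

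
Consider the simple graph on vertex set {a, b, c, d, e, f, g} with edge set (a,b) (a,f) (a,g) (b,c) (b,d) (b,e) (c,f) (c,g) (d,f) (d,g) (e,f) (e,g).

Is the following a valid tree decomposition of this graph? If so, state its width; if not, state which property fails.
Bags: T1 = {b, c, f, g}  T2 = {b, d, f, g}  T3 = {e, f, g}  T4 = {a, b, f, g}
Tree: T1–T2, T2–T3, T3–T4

No — edge (b,e) lies in no bag.

A tree decomposition must satisfy three properties: every vertex lies in some bag; for every edge, both endpoints lie together in some bag; and for every vertex, the bags containing it form a connected subtree. Here edge (b,e) lies in no bag, so the decomposition is invalid.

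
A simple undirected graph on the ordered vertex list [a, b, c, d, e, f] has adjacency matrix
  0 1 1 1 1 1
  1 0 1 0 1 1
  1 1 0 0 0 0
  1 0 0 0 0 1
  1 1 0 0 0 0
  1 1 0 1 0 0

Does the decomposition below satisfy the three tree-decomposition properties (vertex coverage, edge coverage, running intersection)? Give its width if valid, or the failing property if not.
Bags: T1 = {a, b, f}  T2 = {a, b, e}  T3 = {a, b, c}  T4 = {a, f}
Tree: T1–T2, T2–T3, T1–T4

A tree decomposition must satisfy three properties: every vertex lies in some bag; for every edge, both endpoints lie together in some bag; and for every vertex, the bags containing it form a connected subtree. Here vertex d appears in no bag, so the decomposition is invalid.

No — vertex d appears in no bag.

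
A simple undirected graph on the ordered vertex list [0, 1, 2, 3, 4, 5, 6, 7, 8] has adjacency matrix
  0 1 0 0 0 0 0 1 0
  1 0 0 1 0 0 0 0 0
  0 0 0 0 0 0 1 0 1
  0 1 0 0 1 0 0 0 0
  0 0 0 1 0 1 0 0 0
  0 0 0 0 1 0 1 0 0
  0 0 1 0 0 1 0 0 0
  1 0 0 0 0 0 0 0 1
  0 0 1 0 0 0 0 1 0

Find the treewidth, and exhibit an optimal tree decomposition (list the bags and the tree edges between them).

Treewidth 2.
One such decomposition:
Bags: B1 = {4, 5, 6}  B2 = {3, 4, 6}  B3 = {1, 3, 6}  B4 = {0, 1, 6}  B5 = {0, 6, 7}  B6 = {6, 7, 8}  B7 = {2, 6, 8}
Tree: B1–B2, B2–B3, B3–B4, B4–B5, B5–B6, B6–B7

The largest bag has 3 vertices, giving width 2; this decomposition certifies tw(G) ≤ 2. The edges 6–5–4–3–1–0–7–8–2–6 form a cycle, so G is not a tree and its treewidth is at least 2. Therefore the treewidth is 2.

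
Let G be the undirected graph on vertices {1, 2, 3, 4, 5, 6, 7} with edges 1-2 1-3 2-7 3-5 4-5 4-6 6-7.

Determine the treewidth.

2

A width-2 tree decomposition is:
Bags: B1 = {1, 3, 5}  B2 = {1, 4, 5}  B3 = {1, 4, 6}  B4 = {1, 6, 7}  B5 = {1, 2, 7}
Tree: B1–B2, B2–B3, B3–B4, B4–B5
The largest bag has 3 vertices, giving width 2; this decomposition certifies tw(G) ≤ 2. The edges 1–3–5–4–6–7–2–1 form a cycle, so G is not a tree and its treewidth is at least 2. The upper and lower bounds meet at 2, so that is the treewidth.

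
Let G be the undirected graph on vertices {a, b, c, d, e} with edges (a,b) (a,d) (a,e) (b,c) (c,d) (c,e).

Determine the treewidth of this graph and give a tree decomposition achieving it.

Treewidth 2.
One such decomposition:
Bags: B1 = {a, c, d}  B2 = {a, b, c}  B3 = {a, c, e}
Tree: B1–B2, B2–B3

The largest bag has 3 vertices, giving width 2; this decomposition certifies tw(G) ≤ 2. The edges d–c–b–a–d form a cycle, so G is not a tree and its treewidth is at least 2. Combining the bounds, tw(G) = 2.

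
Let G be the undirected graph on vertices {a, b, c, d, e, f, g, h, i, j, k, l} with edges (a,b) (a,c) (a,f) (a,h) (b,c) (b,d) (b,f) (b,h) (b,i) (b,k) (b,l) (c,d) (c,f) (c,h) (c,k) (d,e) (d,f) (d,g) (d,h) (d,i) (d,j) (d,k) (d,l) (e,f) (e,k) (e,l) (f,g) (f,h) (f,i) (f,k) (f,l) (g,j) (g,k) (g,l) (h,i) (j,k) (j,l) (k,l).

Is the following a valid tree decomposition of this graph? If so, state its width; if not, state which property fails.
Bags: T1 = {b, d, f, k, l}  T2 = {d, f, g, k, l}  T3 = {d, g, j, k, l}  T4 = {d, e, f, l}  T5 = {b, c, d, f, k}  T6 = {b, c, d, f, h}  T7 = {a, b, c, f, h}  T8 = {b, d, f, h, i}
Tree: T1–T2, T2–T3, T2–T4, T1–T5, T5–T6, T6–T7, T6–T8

A tree decomposition must satisfy three properties: every vertex lies in some bag; for every edge, both endpoints lie together in some bag; and for every vertex, the bags containing it form a connected subtree. Here edge (k,e) lies in no bag, so the decomposition is invalid.

No — edge (k,e) lies in no bag.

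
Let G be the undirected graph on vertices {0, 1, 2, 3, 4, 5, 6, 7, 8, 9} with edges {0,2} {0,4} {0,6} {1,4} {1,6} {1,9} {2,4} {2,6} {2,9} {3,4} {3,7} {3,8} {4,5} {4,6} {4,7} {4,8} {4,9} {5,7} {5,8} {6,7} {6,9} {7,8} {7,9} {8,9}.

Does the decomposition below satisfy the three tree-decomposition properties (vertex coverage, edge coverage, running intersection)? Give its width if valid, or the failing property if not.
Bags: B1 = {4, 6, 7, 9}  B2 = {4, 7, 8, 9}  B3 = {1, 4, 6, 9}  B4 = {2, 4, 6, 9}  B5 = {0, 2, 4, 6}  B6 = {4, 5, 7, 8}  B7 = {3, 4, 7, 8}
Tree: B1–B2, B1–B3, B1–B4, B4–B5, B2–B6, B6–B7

Vertex coverage: the bags together contain {0, 1, 2, 3, 4, 5, 6, 7, 8, 9}, the full vertex set. Edge coverage: each edge of G has both endpoints in at least one bag. Running intersection: for every vertex, the bags containing it form a connected subtree. All three properties hold, so this is a valid tree decomposition of width max|bag| − 1 = 3, and hence tw(G) ≤ 3.

Yes; width 3.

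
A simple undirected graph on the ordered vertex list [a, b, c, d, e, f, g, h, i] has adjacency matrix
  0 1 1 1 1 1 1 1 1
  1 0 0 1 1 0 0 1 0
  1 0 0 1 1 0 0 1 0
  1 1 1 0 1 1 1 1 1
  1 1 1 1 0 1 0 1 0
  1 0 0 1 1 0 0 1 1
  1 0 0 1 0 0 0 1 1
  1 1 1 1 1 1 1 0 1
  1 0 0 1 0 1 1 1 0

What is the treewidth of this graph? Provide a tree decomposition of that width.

Treewidth 4.
Bags: B1 = {a, d, f, h, i}  B2 = {a, d, e, f, h}  B3 = {a, b, d, e, h}  B4 = {a, c, d, e, h}  B5 = {a, d, g, h, i}
Tree: B1–B2, B2–B3, B3–B4, B1–B5

Every bag has size at most 5, so the width is 5 − 1 = 4 and tw(G) ≤ 4. Conversely, {a, d, g, h, i} is a clique of size 5, and the vertices of any clique must share a bag in every tree decomposition; so some bag has ≥ 5 vertices and tw(G) ≥ 4. Therefore the treewidth is 4.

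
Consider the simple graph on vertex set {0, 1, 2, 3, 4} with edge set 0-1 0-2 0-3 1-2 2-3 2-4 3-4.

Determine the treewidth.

2

A width-2 tree decomposition is:
Bags: B1 = {2, 3, 4}  B2 = {0, 2, 3}  B3 = {0, 1, 2}
Tree: B1–B2, B2–B3
Each bag holds 3 vertices, so the decomposition has width 2, which upper-bounds the treewidth. On the other hand G contains the 3-clique {0, 1, 2}. A clique must lie in a single bag of any decomposition, so no decomposition can have width below 2. Combining the bounds, tw(G) = 2.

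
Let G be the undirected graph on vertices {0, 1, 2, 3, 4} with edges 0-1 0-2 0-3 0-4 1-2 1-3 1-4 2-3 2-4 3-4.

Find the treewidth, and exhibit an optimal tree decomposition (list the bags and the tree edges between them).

Treewidth 4.
Bags: B1 = {0, 1, 2, 3, 4}
Tree: (single bag)

A single bag containing all 5 vertices is trivially a valid decomposition of width 4. Conversely, {0, 1, 2, 3, 4} is a clique of size 5, and the vertices of any clique must share a bag in every tree decomposition; so some bag has ≥ 5 vertices and tw(G) ≥ 4. The upper and lower bounds meet at 4, so that is the treewidth.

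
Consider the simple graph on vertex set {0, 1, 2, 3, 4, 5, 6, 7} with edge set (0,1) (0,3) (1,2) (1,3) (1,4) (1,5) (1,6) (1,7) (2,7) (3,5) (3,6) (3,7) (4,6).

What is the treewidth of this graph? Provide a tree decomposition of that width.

Each bag holds 3 vertices, so the decomposition has width 2, which upper-bounds the treewidth. Conversely, {1, 2, 7} is a clique of size 3, and the vertices of any clique must share a bag in every tree decomposition; so some bag has ≥ 3 vertices and tw(G) ≥ 2. Hence tw(G) = 2 exactly.

Treewidth 2.
One optimal decomposition is:
Bags: B1 = {1, 4, 6}  B2 = {1, 3, 6}  B3 = {1, 3, 7}  B4 = {0, 1, 3}  B5 = {1, 2, 7}  B6 = {1, 3, 5}
Tree: B1–B2, B2–B3, B3–B4, B3–B5, B2–B6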